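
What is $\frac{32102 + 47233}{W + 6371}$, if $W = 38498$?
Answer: $\frac{79335}{44869} \approx 1.7681$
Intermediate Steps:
$\frac{32102 + 47233}{W + 6371} = \frac{32102 + 47233}{38498 + 6371} = \frac{79335}{44869}$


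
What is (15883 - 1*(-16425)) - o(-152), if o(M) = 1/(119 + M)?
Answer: 1066165/33 ≈ 32308.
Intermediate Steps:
(15883 - 1*(-16425)) - o(-152) = (15883 - 1*(-16425)) - 1/(119 - 152) = (15883 + 16425) - 1/(-33) = 32308 - 1*(-1/33) = 32308 + 1/33 = 1066165/33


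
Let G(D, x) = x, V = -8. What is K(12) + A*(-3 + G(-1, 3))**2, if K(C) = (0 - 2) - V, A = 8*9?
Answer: 6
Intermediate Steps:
A = 72
K(C) = 6 (K(C) = (0 - 2) - 1*(-8) = -2 + 8 = 6)
K(12) + A*(-3 + G(-1, 3))**2 = 6 + 72*(-3 + 3)**2 = 6 + 72*0**2 = 6 + 72*0 = 6 + 0 = 6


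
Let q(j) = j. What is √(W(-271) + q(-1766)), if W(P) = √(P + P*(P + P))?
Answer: √(-1766 + √146611) ≈ 37.19*I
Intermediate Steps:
W(P) = √(P + 2*P²) (W(P) = √(P + P*(2*P)) = √(P + 2*P²))
√(W(-271) + q(-1766)) = √(√(-271*(1 + 2*(-271))) - 1766) = √(√(-271*(1 - 542)) - 1766) = √(√(-271*(-541)) - 1766) = √(√146611 - 1766) = √(-1766 + √146611)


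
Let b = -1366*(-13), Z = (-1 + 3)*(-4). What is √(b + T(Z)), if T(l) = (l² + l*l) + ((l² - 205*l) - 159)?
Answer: 3*√2159 ≈ 139.40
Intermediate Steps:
Z = -8 (Z = 2*(-4) = -8)
T(l) = -159 - 205*l + 3*l² (T(l) = (l² + l²) + (-159 + l² - 205*l) = 2*l² + (-159 + l² - 205*l) = -159 - 205*l + 3*l²)
b = 17758
√(b + T(Z)) = √(17758 + (-159 - 205*(-8) + 3*(-8)²)) = √(17758 + (-159 + 1640 + 3*64)) = √(17758 + (-159 + 1640 + 192)) = √(17758 + 1673) = √19431 = 3*√2159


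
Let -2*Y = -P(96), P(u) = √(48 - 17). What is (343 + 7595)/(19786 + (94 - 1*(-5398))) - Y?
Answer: 1323/4213 - √31/2 ≈ -2.4699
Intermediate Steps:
P(u) = √31
Y = √31/2 (Y = -(-1)*√31/2 = √31/2 ≈ 2.7839)
(343 + 7595)/(19786 + (94 - 1*(-5398))) - Y = (343 + 7595)/(19786 + (94 - 1*(-5398))) - √31/2 = 7938/(19786 + (94 + 5398)) - √31/2 = 7938/(19786 + 5492) - √31/2 = 7938/25278 - √31/2 = 7938*(1/25278) - √31/2 = 1323/4213 - √31/2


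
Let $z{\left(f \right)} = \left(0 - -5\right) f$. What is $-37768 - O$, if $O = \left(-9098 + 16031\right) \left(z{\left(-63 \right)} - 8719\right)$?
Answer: $62594954$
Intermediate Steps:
$z{\left(f \right)} = 5 f$ ($z{\left(f \right)} = \left(0 + 5\right) f = 5 f$)
$O = -62632722$ ($O = \left(-9098 + 16031\right) \left(5 \left(-63\right) - 8719\right) = 6933 \left(-315 - 8719\right) = 6933 \left(-9034\right) = -62632722$)
$-37768 - O = -37768 - -62632722 = -37768 + 62632722 = 62594954$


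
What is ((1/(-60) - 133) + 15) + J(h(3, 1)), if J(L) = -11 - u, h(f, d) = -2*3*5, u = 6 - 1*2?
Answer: -7981/60 ≈ -133.02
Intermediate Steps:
u = 4 (u = 6 - 2 = 4)
h(f, d) = -30 (h(f, d) = -6*5 = -30)
J(L) = -15 (J(L) = -11 - 1*4 = -11 - 4 = -15)
((1/(-60) - 133) + 15) + J(h(3, 1)) = ((1/(-60) - 133) + 15) - 15 = ((-1/60 - 133) + 15) - 15 = (-7981/60 + 15) - 15 = -7081/60 - 15 = -7981/60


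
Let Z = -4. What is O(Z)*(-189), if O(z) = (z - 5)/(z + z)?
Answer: -1701/8 ≈ -212.63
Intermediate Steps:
O(z) = (-5 + z)/(2*z) (O(z) = (-5 + z)/((2*z)) = (-5 + z)*(1/(2*z)) = (-5 + z)/(2*z))
O(Z)*(-189) = ((½)*(-5 - 4)/(-4))*(-189) = ((½)*(-¼)*(-9))*(-189) = (9/8)*(-189) = -1701/8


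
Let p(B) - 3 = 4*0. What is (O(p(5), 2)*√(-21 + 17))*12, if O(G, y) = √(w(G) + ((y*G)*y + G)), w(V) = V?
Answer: 72*I*√2 ≈ 101.82*I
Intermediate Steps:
p(B) = 3 (p(B) = 3 + 4*0 = 3 + 0 = 3)
O(G, y) = √(2*G + G*y²) (O(G, y) = √(G + ((y*G)*y + G)) = √(G + ((G*y)*y + G)) = √(G + (G*y² + G)) = √(G + (G + G*y²)) = √(2*G + G*y²))
(O(p(5), 2)*√(-21 + 17))*12 = (√(3*(2 + 2²))*√(-21 + 17))*12 = (√(3*(2 + 4))*√(-4))*12 = (√(3*6)*(2*I))*12 = (√18*(2*I))*12 = ((3*√2)*(2*I))*12 = (6*I*√2)*12 = 72*I*√2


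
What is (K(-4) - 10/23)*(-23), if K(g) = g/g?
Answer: -13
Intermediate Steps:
K(g) = 1
(K(-4) - 10/23)*(-23) = (1 - 10/23)*(-23) = (13/23)*(-23) = -13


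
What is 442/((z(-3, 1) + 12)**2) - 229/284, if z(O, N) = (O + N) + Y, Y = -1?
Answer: 106979/23004 ≈ 4.6505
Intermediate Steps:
z(O, N) = -1 + N + O (z(O, N) = (O + N) - 1 = (N + O) - 1 = -1 + N + O)
442/((z(-3, 1) + 12)**2) - 229/284 = 442/(((-1 + 1 - 3) + 12)**2) - 229/284 = 442/((-3 + 12)**2) - 229*1/284 = 442/(9**2) - 229/284 = 442/81 - 229/284 = 106979/23004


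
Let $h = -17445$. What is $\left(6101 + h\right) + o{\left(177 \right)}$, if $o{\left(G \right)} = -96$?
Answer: $-11440$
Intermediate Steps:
$\left(6101 + h\right) + o{\left(177 \right)} = \left(6101 - 17445\right) - 96 = -11344 - 96 = -11440$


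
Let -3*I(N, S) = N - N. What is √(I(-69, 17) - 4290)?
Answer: I*√4290 ≈ 65.498*I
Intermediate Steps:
I(N, S) = 0 (I(N, S) = -(N - N)/3 = -⅓*0 = 0)
√(I(-69, 17) - 4290) = √(0 - 4290) = √(-4290) = I*√4290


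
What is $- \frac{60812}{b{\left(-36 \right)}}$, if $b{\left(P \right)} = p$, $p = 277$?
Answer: $- \frac{60812}{277} \approx -219.54$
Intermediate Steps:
$b{\left(P \right)} = 277$
$- \frac{60812}{b{\left(-36 \right)}} = - \frac{60812}{277}$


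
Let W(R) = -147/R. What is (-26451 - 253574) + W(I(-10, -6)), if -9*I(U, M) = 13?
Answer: -3639002/13 ≈ -2.7992e+5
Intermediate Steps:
I(U, M) = -13/9 (I(U, M) = -⅑*13 = -13/9)
(-26451 - 253574) + W(I(-10, -6)) = (-26451 - 253574) - 147/(-13/9) = -280025 - 147*(-9/13) = -280025 + 1323/13 = -3639002/13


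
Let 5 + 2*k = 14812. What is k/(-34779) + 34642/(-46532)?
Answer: -387328445/404584107 ≈ -0.95735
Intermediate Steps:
k = 14807/2 (k = -5/2 + (½)*14812 = -5/2 + 7406 = 14807/2 ≈ 7403.5)
k/(-34779) + 34642/(-46532) = (14807/2)/(-34779) + 34642/(-46532) = (14807/2)*(-1/34779) + 34642*(-1/46532) = -14807/69558 - 17321/23266 = -387328445/404584107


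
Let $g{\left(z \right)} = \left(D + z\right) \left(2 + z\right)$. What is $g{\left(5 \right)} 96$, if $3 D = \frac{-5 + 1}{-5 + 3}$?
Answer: $3808$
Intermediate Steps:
$D = \frac{2}{3}$ ($D = \frac{\left(-5 + 1\right) \frac{1}{-5 + 3}}{3} = \frac{\left(-4\right) \frac{1}{-2}}{3} = \frac{\left(-4\right) \left(- \frac{1}{2}\right)}{3} = \frac{1}{3} \cdot 2 = \frac{2}{3} \approx 0.66667$)
$g{\left(z \right)} = \left(2 + z\right) \left(\frac{2}{3} + z\right)$ ($g{\left(z \right)} = \left(\frac{2}{3} + z\right) \left(2 + z\right) = \left(2 + z\right) \left(\frac{2}{3} + z\right)$)
$g{\left(5 \right)} 96 = \left(\frac{4}{3} + 5^{2} + \frac{8}{3} \cdot 5\right) 96 = \left(\frac{4}{3} + 25 + \frac{40}{3}\right) 96 = \frac{119}{3} \cdot 96 = 3808$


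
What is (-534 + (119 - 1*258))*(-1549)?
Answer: 1042477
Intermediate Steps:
(-534 + (119 - 1*258))*(-1549) = (-534 + (119 - 258))*(-1549) = (-534 - 139)*(-1549) = -673*(-1549) = 1042477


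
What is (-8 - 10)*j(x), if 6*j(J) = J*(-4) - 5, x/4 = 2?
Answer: 111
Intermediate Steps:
x = 8 (x = 4*2 = 8)
j(J) = -5/6 - 2*J/3 (j(J) = (J*(-4) - 5)/6 = (-4*J - 5)/6 = (-5 - 4*J)/6 = -5/6 - 2*J/3)
(-8 - 10)*j(x) = (-8 - 10)*(-5/6 - 2/3*8) = -18*(-5/6 - 16/3) = -18*(-37/6) = 111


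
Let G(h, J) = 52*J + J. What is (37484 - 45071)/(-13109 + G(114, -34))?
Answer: 7587/14911 ≈ 0.50882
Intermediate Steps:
G(h, J) = 53*J
(37484 - 45071)/(-13109 + G(114, -34)) = (37484 - 45071)/(-13109 + 53*(-34)) = -7587/(-13109 - 1802) = -7587/(-14911) = -7587*(-1/14911) = 7587/14911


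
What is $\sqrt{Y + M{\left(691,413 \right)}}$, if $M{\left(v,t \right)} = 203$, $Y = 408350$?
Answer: $\sqrt{408553} \approx 639.18$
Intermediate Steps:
$\sqrt{Y + M{\left(691,413 \right)}} = \sqrt{408350 + 203} = \sqrt{408553}$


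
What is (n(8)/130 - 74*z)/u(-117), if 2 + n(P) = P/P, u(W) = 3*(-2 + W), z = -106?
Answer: -1019719/46410 ≈ -21.972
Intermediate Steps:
u(W) = -6 + 3*W
n(P) = -1 (n(P) = -2 + P/P = -2 + 1 = -1)
(n(8)/130 - 74*z)/u(-117) = (-1/130 - 74*(-106))/(-6 + 3*(-117)) = (-1*1/130 + 7844)/(-6 - 351) = (-1/130 + 7844)/(-357) = (1019719/130)*(-1/357) = -1019719/46410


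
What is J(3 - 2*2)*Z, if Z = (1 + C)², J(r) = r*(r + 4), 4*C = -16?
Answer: -27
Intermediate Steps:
C = -4 (C = (¼)*(-16) = -4)
J(r) = r*(4 + r)
Z = 9 (Z = (1 - 4)² = (-3)² = 9)
J(3 - 2*2)*Z = ((3 - 2*2)*(4 + (3 - 2*2)))*9 = ((3 - 4)*(4 + (3 - 4)))*9 = -(4 - 1)*9 = -1*3*9 = -3*9 = -27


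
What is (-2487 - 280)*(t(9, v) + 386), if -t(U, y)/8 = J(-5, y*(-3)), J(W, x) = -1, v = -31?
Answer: -1090198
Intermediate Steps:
t(U, y) = 8 (t(U, y) = -8*(-1) = 8)
(-2487 - 280)*(t(9, v) + 386) = (-2487 - 280)*(8 + 386) = -2767*394 = -1090198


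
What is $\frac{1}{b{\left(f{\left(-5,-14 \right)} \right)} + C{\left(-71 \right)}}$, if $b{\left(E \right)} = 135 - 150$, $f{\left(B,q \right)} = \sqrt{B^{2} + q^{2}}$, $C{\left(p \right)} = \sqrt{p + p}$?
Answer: $- \frac{15}{367} - \frac{i \sqrt{142}}{367} \approx -0.040872 - 0.03247 i$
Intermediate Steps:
$C{\left(p \right)} = \sqrt{2} \sqrt{p}$ ($C{\left(p \right)} = \sqrt{2 p} = \sqrt{2} \sqrt{p}$)
$b{\left(E \right)} = -15$
$\frac{1}{b{\left(f{\left(-5,-14 \right)} \right)} + C{\left(-71 \right)}} = \frac{1}{-15 + \sqrt{2} \sqrt{-71}} = \frac{1}{-15 + \sqrt{2} i \sqrt{71}} = \frac{1}{-15 + i \sqrt{142}}$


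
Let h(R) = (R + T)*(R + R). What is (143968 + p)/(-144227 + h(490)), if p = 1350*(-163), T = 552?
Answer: -76082/876933 ≈ -0.086759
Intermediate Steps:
h(R) = 2*R*(552 + R) (h(R) = (R + 552)*(R + R) = (552 + R)*(2*R) = 2*R*(552 + R))
p = -220050
(143968 + p)/(-144227 + h(490)) = (143968 - 220050)/(-144227 + 2*490*(552 + 490)) = -76082/(-144227 + 2*490*1042) = -76082/(-144227 + 1021160) = -76082/876933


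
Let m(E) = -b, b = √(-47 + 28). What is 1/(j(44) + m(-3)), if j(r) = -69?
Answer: I/(√19 - 69*I) ≈ -0.014435 + 0.0009119*I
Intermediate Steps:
b = I*√19 (b = √(-19) = I*√19 ≈ 4.3589*I)
m(E) = -I*√19
1/(j(44) + m(-3)) = 1/(-69 - I*√19)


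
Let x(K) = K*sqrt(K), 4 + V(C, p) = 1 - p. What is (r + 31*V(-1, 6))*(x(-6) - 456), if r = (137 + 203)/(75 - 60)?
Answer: 116888 + 1538*I*sqrt(6) ≈ 1.1689e+5 + 3767.3*I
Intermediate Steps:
V(C, p) = -3 - p (V(C, p) = -4 + (1 - p) = -3 - p)
x(K) = K**(3/2)
r = 68/3 (r = 340/15 = 340*(1/15) = 68/3 ≈ 22.667)
(r + 31*V(-1, 6))*(x(-6) - 456) = (68/3 + 31*(-3 - 1*6))*((-6)**(3/2) - 456) = (68/3 + 31*(-3 - 6))*(-6*I*sqrt(6) - 456) = (68/3 + 31*(-9))*(-456 - 6*I*sqrt(6)) = (68/3 - 279)*(-456 - 6*I*sqrt(6)) = -769*(-456 - 6*I*sqrt(6))/3 = 116888 + 1538*I*sqrt(6)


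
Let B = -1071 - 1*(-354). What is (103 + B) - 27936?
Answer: -28550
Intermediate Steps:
B = -717 (B = -1071 + 354 = -717)
(103 + B) - 27936 = (103 - 717) - 27936 = -614 - 27936 = -28550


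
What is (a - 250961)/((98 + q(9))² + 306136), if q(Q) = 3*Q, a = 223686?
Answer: -27275/321761 ≈ -0.084768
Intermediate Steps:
(a - 250961)/((98 + q(9))² + 306136) = (223686 - 250961)/((98 + 3*9)² + 306136) = -27275/((98 + 27)² + 306136) = -27275/(125² + 306136) = -27275/(15625 + 306136) = -27275/321761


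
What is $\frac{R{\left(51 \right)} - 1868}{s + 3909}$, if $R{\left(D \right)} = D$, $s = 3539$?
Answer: $- \frac{1817}{7448} \approx -0.24396$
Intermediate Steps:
$\frac{R{\left(51 \right)} - 1868}{s + 3909} = \frac{51 - 1868}{3539 + 3909} = - \frac{1817}{7448}$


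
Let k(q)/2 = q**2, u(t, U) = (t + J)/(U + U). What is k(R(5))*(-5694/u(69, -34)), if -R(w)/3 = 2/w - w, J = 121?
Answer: 1843421112/2375 ≈ 7.7618e+5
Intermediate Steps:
u(t, U) = (121 + t)/(2*U) (u(t, U) = (t + 121)/(U + U) = (121 + t)/((2*U)) = (121 + t)*(1/(2*U)) = (121 + t)/(2*U))
R(w) = -6/w + 3*w (R(w) = -3*(2/w - w) = -3*(-w + 2/w) = -6/w + 3*w)
k(q) = 2*q**2
k(R(5))*(-5694/u(69, -34)) = (2*(-6/5 + 3*5)**2)*(-5694*(-68/(121 + 69))) = (2*(-6*1/5 + 15)**2)*(-5694/((1/2)*(-1/34)*190)) = (2*(-6/5 + 15)**2)*(-5694/(-95/34)) = (2*(69/5)**2)*(-5694*(-34/95)) = (2*(4761/25))*(193596/95) = (9522/25)*(193596/95) = 1843421112/2375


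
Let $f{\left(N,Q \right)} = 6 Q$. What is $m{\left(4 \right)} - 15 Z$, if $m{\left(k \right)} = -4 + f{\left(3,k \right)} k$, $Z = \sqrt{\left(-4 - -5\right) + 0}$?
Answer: $77$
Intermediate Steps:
$Z = 1$ ($Z = \sqrt{\left(-4 + 5\right) + 0} = \sqrt{1 + 0} = \sqrt{1} = 1$)
$m{\left(k \right)} = -4 + 6 k^{2}$ ($m{\left(k \right)} = -4 + 6 k k = -4 + 6 k^{2}$)
$m{\left(4 \right)} - 15 Z = \left(-4 + 6 \cdot 4^{2}\right) - 15 = \left(-4 + 6 \cdot 16\right) - 15 = \left(-4 + 96\right) - 15 = 92 - 15 = 77$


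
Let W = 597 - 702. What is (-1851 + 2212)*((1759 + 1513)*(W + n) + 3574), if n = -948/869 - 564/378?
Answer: -87169651258/693 ≈ -1.2579e+8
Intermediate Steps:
W = -105
n = -1790/693 (n = -948*1/869 - 564*1/378 = -12/11 - 94/63 = -1790/693 ≈ -2.5830)
(-1851 + 2212)*((1759 + 1513)*(W + n) + 3574) = (-1851 + 2212)*((1759 + 1513)*(-105 - 1790/693) + 3574) = 361*(3272*(-74555/693) + 3574) = 361*(-243943960/693 + 3574) = 361*(-241467178/693) = -87169651258/693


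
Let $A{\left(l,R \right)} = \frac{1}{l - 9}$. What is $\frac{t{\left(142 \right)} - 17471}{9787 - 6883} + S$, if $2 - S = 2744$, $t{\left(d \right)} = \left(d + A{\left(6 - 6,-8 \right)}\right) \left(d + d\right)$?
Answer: $- \frac{71459483}{26136} \approx -2734.1$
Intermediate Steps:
$A{\left(l,R \right)} = \frac{1}{-9 + l}$
$t{\left(d \right)} = 2 d \left(- \frac{1}{9} + d\right)$ ($t{\left(d \right)} = \left(d + \frac{1}{-9 + \left(6 - 6\right)}\right) \left(d + d\right) = \left(d + \frac{1}{-9 + \left(6 - 6\right)}\right) 2 d = \left(d + \frac{1}{-9 + 0}\right) 2 d = \left(d + \frac{1}{-9}\right) 2 d = \left(d - \frac{1}{9}\right) 2 d = \left(- \frac{1}{9} + d\right) 2 d = 2 d \left(- \frac{1}{9} + d\right)$)
$S = -2742$ ($S = 2 - 2744 = -2742$)
$\frac{t{\left(142 \right)} - 17471}{9787 - 6883} + S = \frac{\frac{2}{9} \cdot 142 \left(-1 + 9 \cdot 142\right) - 17471}{9787 - 6883} - 2742 = \frac{\frac{2}{9} \cdot 142 \left(-1 + 1278\right) - 17471}{2904} - 2742 = \left(\frac{2}{9} \cdot 142 \cdot 1277 - 17471\right) \frac{1}{2904} - 2742 = \left(\frac{362668}{9} - 17471\right) \frac{1}{2904} - 2742 = \frac{205429}{9} \cdot \frac{1}{2904} - 2742 = \frac{205429}{26136} - 2742 = - \frac{71459483}{26136}$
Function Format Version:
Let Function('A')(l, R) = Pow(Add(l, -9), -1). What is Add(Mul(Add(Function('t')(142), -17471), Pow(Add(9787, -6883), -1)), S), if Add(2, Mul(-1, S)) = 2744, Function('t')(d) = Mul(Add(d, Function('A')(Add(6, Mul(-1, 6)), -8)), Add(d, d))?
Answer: Rational(-71459483, 26136) ≈ -2734.1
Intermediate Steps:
Function('A')(l, R) = Pow(Add(-9, l), -1)
Function('t')(d) = Mul(2, d, Add(Rational(-1, 9), d)) (Function('t')(d) = Mul(Add(d, Pow(Add(-9, Add(6, Mul(-1, 6))), -1)), Add(d, d)) = Mul(Add(d, Pow(Add(-9, Add(6, -6)), -1)), Mul(2, d)) = Mul(Add(d, Pow(Add(-9, 0), -1)), Mul(2, d)) = Mul(Add(d, Pow(-9, -1)), Mul(2, d)) = Mul(Add(d, Rational(-1, 9)), Mul(2, d)) = Mul(Add(Rational(-1, 9), d), Mul(2, d)) = Mul(2, d, Add(Rational(-1, 9), d)))
S = -2742 (S = Add(2, Mul(-1, 2744)) = Add(2, -2744) = -2742)
Add(Mul(Add(Function('t')(142), -17471), Pow(Add(9787, -6883), -1)), S) = Add(Mul(Add(Mul(Rational(2, 9), 142, Add(-1, Mul(9, 142))), -17471), Pow(Add(9787, -6883), -1)), -2742) = Add(Mul(Add(Mul(Rational(2, 9), 142, Add(-1, 1278)), -17471), Pow(2904, -1)), -2742) = Add(Mul(Add(Mul(Rational(2, 9), 142, 1277), -17471), Rational(1, 2904)), -2742) = Add(Mul(Add(Rational(362668, 9), -17471), Rational(1, 2904)), -2742) = Add(Mul(Rational(205429, 9), Rational(1, 2904)), -2742) = Add(Rational(205429, 26136), -2742) = Rational(-71459483, 26136)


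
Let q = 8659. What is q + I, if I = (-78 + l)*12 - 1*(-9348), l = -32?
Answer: 16687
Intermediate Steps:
I = 8028 (I = (-78 - 32)*12 - 1*(-9348) = -110*12 + 9348 = -1320 + 9348 = 8028)
q + I = 8659 + 8028 = 16687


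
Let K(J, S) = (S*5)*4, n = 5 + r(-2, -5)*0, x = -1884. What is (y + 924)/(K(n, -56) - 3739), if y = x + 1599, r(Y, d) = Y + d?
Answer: -639/4859 ≈ -0.13151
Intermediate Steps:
n = 5 (n = 5 + (-2 - 5)*0 = 5 - 7*0 = 5 + 0 = 5)
K(J, S) = 20*S (K(J, S) = (5*S)*4 = 20*S)
y = -285 (y = -1884 + 1599 = -285)
(y + 924)/(K(n, -56) - 3739) = (-285 + 924)/(20*(-56) - 3739) = 639/(-1120 - 3739) = 639/(-4859) = 639*(-1/4859) = -639/4859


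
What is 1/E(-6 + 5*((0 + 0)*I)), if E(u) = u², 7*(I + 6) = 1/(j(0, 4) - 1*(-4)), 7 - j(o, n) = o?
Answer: 1/36 ≈ 0.027778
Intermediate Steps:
j(o, n) = 7 - o
I = -461/77 (I = -6 + 1/(7*((7 - 1*0) - 1*(-4))) = -6 + 1/(7*((7 + 0) + 4)) = -6 + 1/(7*(7 + 4)) = -6 + (⅐)/11 = -6 + (⅐)*(1/11) = -6 + 1/77 = -461/77 ≈ -5.9870)
1/E(-6 + 5*((0 + 0)*I)) = 1/((-6 + 5*((0 + 0)*(-461/77)))²) = 1/((-6 + 5*(0*(-461/77)))²) = 1/((-6 + 5*0)²) = 1/((-6 + 0)²) = 1/((-6)²) = 1/36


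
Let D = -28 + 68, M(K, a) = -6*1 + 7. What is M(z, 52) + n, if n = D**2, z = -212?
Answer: 1601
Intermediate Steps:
M(K, a) = 1 (M(K, a) = -6 + 7 = 1)
D = 40
n = 1600 (n = 40**2 = 1600)
M(z, 52) + n = 1 + 1600 = 1601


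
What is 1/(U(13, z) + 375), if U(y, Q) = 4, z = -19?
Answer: 1/379 ≈ 0.0026385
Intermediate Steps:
1/(U(13, z) + 375) = 1/(4 + 375) = 1/379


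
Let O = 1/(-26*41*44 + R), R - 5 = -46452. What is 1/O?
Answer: -93351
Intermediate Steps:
R = -46447 (R = 5 - 46452 = -46447)
O = -1/93351 (O = 1/(-26*41*44 - 46447) = 1/(-1066*44 - 46447) = 1/(-46904 - 46447) = 1/(-93351) = -1/93351 ≈ -1.0712e-5)
1/O = 1/(-1/93351) = -93351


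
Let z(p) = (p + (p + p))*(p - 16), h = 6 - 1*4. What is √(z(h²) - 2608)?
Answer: 8*I*√43 ≈ 52.46*I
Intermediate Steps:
h = 2 (h = 6 - 4 = 2)
z(p) = 3*p*(-16 + p) (z(p) = (p + 2*p)*(-16 + p) = (3*p)*(-16 + p) = 3*p*(-16 + p))
√(z(h²) - 2608) = √(3*2²*(-16 + 2²) - 2608) = √(3*4*(-16 + 4) - 2608) = √(3*4*(-12) - 2608) = √(-144 - 2608) = √(-2752) = 8*I*√43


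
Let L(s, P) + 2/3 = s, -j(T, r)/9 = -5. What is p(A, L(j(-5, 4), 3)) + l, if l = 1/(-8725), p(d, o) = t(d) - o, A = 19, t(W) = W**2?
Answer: 8288747/26175 ≈ 316.67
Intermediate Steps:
j(T, r) = 45 (j(T, r) = -9*(-5) = 45)
L(s, P) = -2/3 + s
p(d, o) = d**2 - o
l = -1/8725 ≈ -0.00011461
p(A, L(j(-5, 4), 3)) + l = (19**2 - (-2/3 + 45)) - 1/8725 = (361 - 1*133/3) - 1/8725 = (361 - 133/3) - 1/8725 = 950/3 - 1/8725 = 8288747/26175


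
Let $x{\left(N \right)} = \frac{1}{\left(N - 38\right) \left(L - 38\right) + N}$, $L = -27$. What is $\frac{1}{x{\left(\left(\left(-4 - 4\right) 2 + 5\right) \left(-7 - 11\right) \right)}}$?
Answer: $-10202$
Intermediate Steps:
$x{\left(N \right)} = \frac{1}{2470 - 64 N}$ ($x{\left(N \right)} = \frac{1}{\left(N - 38\right) \left(-27 - 38\right) + N} = \frac{1}{\left(-38 + N\right) \left(-65\right) + N} = \frac{1}{\left(2470 - 65 N\right) + N} = \frac{1}{2470 - 64 N}$)
$\frac{1}{x{\left(\left(\left(-4 - 4\right) 2 + 5\right) \left(-7 - 11\right) \right)}} = \frac{1}{\left(-1\right) \frac{1}{-2470 + 64 \left(\left(-4 - 4\right) 2 + 5\right) \left(-7 - 11\right)}} = \frac{1}{\left(-1\right) \frac{1}{-2470 + 64 \left(\left(-8\right) 2 + 5\right) \left(-18\right)}} = \frac{1}{\left(-1\right) \frac{1}{-2470 + 64 \left(-16 + 5\right) \left(-18\right)}} = \frac{1}{\left(-1\right) \frac{1}{-2470 + 64 \left(\left(-11\right) \left(-18\right)\right)}} = \frac{1}{\left(-1\right) \frac{1}{-2470 + 64 \cdot 198}} = \frac{1}{\left(-1\right) \frac{1}{-2470 + 12672}} = \frac{1}{\left(-1\right) \frac{1}{10202}} = \frac{1}{- \frac{1}{10202}} = -10202$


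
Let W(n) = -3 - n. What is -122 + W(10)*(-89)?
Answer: 1035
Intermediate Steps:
-122 + W(10)*(-89) = -122 + (-3 - 1*10)*(-89) = -122 + (-3 - 10)*(-89) = -122 - 13*(-89) = -122 + 1157 = 1035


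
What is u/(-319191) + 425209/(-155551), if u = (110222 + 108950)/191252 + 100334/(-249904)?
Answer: -774454630032670997/283312651816878728 ≈ -2.7336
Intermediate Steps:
u = 12744585/17118424 (u = 219172*(1/191252) + 100334*(-1/249904) = 157/137 - 50167/124952 = 12744585/17118424 ≈ 0.74450)
u/(-319191) + 425209/(-155551) = (12744585/17118424)/(-319191) + 425209/(-155551) = (12744585/17118424)*(-1/319191) + 425209*(-1/155551) = -4248195/1821348958328 - 425209/155551 = -774454630032670997/283312651816878728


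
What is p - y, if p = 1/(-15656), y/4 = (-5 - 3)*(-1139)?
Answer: -570629889/15656 ≈ -36448.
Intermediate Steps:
y = 36448 (y = 4*((-5 - 3)*(-1139)) = 4*(-8*(-1139)) = 4*9112 = 36448)
p = -1/15656 ≈ -6.3873e-5
p - y = -1/15656 - 1*36448 = -1/15656 - 36448 = -570629889/15656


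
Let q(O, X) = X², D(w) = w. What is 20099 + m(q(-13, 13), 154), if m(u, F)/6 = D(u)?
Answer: 21113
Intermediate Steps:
m(u, F) = 6*u
20099 + m(q(-13, 13), 154) = 20099 + 6*13² = 20099 + 6*169 = 20099 + 1014 = 21113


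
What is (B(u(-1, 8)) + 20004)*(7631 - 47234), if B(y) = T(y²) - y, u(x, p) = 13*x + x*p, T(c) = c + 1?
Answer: -810554601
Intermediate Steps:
T(c) = 1 + c
u(x, p) = 13*x + p*x
B(y) = 1 + y² - y (B(y) = (1 + y²) - y = 1 + y² - y)
(B(u(-1, 8)) + 20004)*(7631 - 47234) = ((1 + (-(13 + 8))² - (-1)*(13 + 8)) + 20004)*(7631 - 47234) = ((1 + (-1*21)² - (-1)*21) + 20004)*(-39603) = ((1 + (-21)² - 1*(-21)) + 20004)*(-39603) = ((1 + 441 + 21) + 20004)*(-39603) = (463 + 20004)*(-39603) = 20467*(-39603) = -810554601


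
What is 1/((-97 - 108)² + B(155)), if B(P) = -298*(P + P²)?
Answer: -1/7163615 ≈ -1.3959e-7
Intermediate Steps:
B(P) = -298*P - 298*P²
1/((-97 - 108)² + B(155)) = 1/((-97 - 108)² - 298*155*(1 + 155)) = 1/((-205)² - 298*155*156) = 1/(42025 - 7205640) = 1/(-7163615) = -1/7163615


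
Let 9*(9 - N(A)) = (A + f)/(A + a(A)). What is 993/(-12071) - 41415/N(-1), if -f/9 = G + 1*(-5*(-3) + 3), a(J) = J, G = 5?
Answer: 4499261346/277633 ≈ 16206.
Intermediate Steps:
f = -207 (f = -9*(5 + 1*(-5*(-3) + 3)) = -9*(5 + 1*(15 + 3)) = -9*(5 + 1*18) = -9*(5 + 18) = -9*23 = -207)
N(A) = 9 - (-207 + A)/(18*A) (N(A) = 9 - (A - 207)/(9*(A + A)) = 9 - (-207 + A)/(9*(2*A)) = 9 - (-207 + A)*1/(2*A)/9 = 9 - (-207 + A)/(18*A))
993/(-12071) - 41415/N(-1) = 993/(-12071) - 41415*(-18/(23*(9 + 7*(-1)))) = 993*(-1/12071) - 41415*(-18/(23*(9 - 7))) = -993/12071 - 41415/((23/18)*(-1)*2) = -993/12071 - 41415/(-23/9) = -993/12071 - 41415*(-9/23) = -993/12071 + 372735/23 = 4499261346/277633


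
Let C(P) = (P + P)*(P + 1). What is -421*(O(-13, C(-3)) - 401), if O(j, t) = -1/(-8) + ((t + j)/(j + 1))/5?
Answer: 20251363/120 ≈ 1.6876e+5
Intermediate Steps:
C(P) = 2*P*(1 + P) (C(P) = (2*P)*(1 + P) = 2*P*(1 + P))
O(j, t) = ⅛ + (j + t)/(5*(1 + j)) (O(j, t) = -1*(-⅛) + ((j + t)/(1 + j))*(⅕) = ⅛ + ((j + t)/(1 + j))*(⅕) = ⅛ + (j + t)/(5*(1 + j)))
-421*(O(-13, C(-3)) - 401) = -421*((5 + 8*(2*(-3)*(1 - 3)) + 13*(-13))/(40*(1 - 13)) - 401) = -421*((1/40)*(5 + 8*(2*(-3)*(-2)) - 169)/(-12) - 401) = -421*((1/40)*(-1/12)*(5 + 8*12 - 169) - 401) = -421*((1/40)*(-1/12)*(5 + 96 - 169) - 401) = -421*((1/40)*(-1/12)*(-68) - 401) = -421*(17/120 - 401) = -421*(-48103/120) = 20251363/120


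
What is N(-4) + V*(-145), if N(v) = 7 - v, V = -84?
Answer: 12191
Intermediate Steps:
N(-4) + V*(-145) = (7 - 1*(-4)) - 84*(-145) = (7 + 4) + 12180 = 11 + 12180 = 12191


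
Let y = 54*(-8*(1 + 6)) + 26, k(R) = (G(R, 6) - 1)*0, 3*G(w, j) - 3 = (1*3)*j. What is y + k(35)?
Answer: -2998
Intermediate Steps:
G(w, j) = 1 + j (G(w, j) = 1 + ((1*3)*j)/3 = 1 + (3*j)/3 = 1 + j)
k(R) = 0 (k(R) = ((1 + 6) - 1)*0 = (7 - 1)*0 = 6*0 = 0)
y = -2998 (y = 54*(-8*7) + 26 = 54*(-56) + 26 = -3024 + 26 = -2998)
y + k(35) = -2998 + 0 = -2998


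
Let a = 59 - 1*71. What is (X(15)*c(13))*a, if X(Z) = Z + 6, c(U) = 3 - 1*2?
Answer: -252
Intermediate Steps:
c(U) = 1 (c(U) = 3 - 2 = 1)
X(Z) = 6 + Z
a = -12 (a = 59 - 71 = -12)
(X(15)*c(13))*a = ((6 + 15)*1)*(-12) = (21*1)*(-12) = 21*(-12) = -252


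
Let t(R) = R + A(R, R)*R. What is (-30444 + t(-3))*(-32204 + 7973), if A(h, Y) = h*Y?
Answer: 738415494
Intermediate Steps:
A(h, Y) = Y*h
t(R) = R + R³ (t(R) = R + (R*R)*R = R + R²*R = R + R³)
(-30444 + t(-3))*(-32204 + 7973) = (-30444 + (-3 + (-3)³))*(-32204 + 7973) = (-30444 + (-3 - 27))*(-24231) = (-30444 - 30)*(-24231) = -30474*(-24231) = 738415494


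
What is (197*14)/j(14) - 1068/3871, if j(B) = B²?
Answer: 106805/7742 ≈ 13.796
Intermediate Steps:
(197*14)/j(14) - 1068/3871 = (197*14)/(14²) - 1068/3871 = 2758/196 - 1068*1/3871 = 2758*(1/196) - 1068/3871 = 197/14 - 1068/3871 = 106805/7742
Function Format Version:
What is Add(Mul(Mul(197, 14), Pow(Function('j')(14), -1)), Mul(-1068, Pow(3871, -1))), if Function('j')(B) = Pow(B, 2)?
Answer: Rational(106805, 7742) ≈ 13.796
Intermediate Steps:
Add(Mul(Mul(197, 14), Pow(Function('j')(14), -1)), Mul(-1068, Pow(3871, -1))) = Add(Mul(Mul(197, 14), Pow(Pow(14, 2), -1)), Mul(-1068, Pow(3871, -1))) = Add(Mul(2758, Pow(196, -1)), Mul(-1068, Rational(1, 3871))) = Add(Mul(2758, Rational(1, 196)), Rational(-1068, 3871)) = Add(Rational(197, 14), Rational(-1068, 3871)) = Rational(106805, 7742)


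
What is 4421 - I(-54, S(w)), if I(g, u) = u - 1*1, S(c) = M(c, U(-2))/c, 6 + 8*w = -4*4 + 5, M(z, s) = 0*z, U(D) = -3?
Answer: 4422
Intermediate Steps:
M(z, s) = 0
w = -17/8 (w = -¾ + (-4*4 + 5)/8 = -¾ + (-16 + 5)/8 = -¾ + (⅛)*(-11) = -¾ - 11/8 = -17/8 ≈ -2.1250)
S(c) = 0 (S(c) = 0/c = 0)
I(g, u) = -1 + u (I(g, u) = u - 1 = -1 + u)
4421 - I(-54, S(w)) = 4421 - (-1 + 0) = 4421 - 1*(-1) = 4421 + 1 = 4422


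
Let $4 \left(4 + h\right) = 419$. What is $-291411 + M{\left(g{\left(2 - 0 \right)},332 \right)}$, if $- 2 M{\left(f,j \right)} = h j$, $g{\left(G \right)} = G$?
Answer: $- \frac{616271}{2} \approx -3.0814 \cdot 10^{5}$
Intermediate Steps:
$h = \frac{403}{4}$ ($h = -4 + \frac{1}{4} \cdot 419 = -4 + \frac{419}{4} = \frac{403}{4} \approx 100.75$)
$M{\left(f,j \right)} = - \frac{403 j}{8}$ ($M{\left(f,j \right)} = - \frac{\frac{403}{4} j}{2} = - \frac{403 j}{8}$)
$-291411 + M{\left(g{\left(2 - 0 \right)},332 \right)} = -291411 - \frac{33449}{2} = - \frac{616271}{2}$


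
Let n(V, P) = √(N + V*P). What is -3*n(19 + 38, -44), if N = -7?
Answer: -3*I*√2515 ≈ -150.45*I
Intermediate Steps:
n(V, P) = √(-7 + P*V) (n(V, P) = √(-7 + V*P) = √(-7 + P*V))
-3*n(19 + 38, -44) = -3*√(-7 - 44*(19 + 38)) = -3*√(-7 - 44*57) = -3*√(-7 - 2508) = -3*I*√2515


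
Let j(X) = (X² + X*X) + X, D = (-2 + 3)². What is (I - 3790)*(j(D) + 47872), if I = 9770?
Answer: 286292500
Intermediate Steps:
D = 1 (D = 1² = 1)
j(X) = X + 2*X² (j(X) = (X² + X²) + X = 2*X² + X = X + 2*X²)
(I - 3790)*(j(D) + 47872) = (9770 - 3790)*(1*(1 + 2*1) + 47872) = 5980*(1*(1 + 2) + 47872) = 5980*(1*3 + 47872) = 5980*(3 + 47872) = 5980*47875 = 286292500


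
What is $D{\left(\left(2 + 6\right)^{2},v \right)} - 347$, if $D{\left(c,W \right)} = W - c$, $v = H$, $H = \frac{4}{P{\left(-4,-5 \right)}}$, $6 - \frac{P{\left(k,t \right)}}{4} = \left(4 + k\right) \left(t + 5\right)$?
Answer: $- \frac{2465}{6} \approx -410.83$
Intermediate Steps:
$P{\left(k,t \right)} = 24 - 4 \left(4 + k\right) \left(5 + t\right)$ ($P{\left(k,t \right)} = 24 - 4 \left(4 + k\right) \left(t + 5\right) = 24 - 4 \left(4 + k\right) \left(5 + t\right)$)
$H = \frac{1}{6}$ ($H = \frac{4}{-56 - -80 - -80 - \left(-16\right) \left(-5\right)} = \frac{4}{-56 + 80 + 80 - 80} = \frac{4}{24} = 4 \cdot \frac{1}{24} = \frac{1}{6} \approx 0.16667$)
$v = \frac{1}{6} \approx 0.16667$
$D{\left(\left(2 + 6\right)^{2},v \right)} - 347 = \left(\frac{1}{6} - \left(2 + 6\right)^{2}\right) - 347 = \left(\frac{1}{6} - 8^{2}\right) - 347 = \left(\frac{1}{6} - 64\right) - 347 = - \frac{383}{6} - 347 = - \frac{2465}{6}$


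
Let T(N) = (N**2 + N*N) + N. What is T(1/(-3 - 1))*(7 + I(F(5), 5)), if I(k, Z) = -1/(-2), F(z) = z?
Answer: -15/16 ≈ -0.93750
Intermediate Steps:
I(k, Z) = 1/2 (I(k, Z) = -1*(-1/2) = 1/2)
T(N) = N + 2*N**2 (T(N) = (N**2 + N**2) + N = 2*N**2 + N = N + 2*N**2)
T(1/(-3 - 1))*(7 + I(F(5), 5)) = ((1 + 2/(-3 - 1))/(-3 - 1))*(7 + 1/2) = ((1 + 2/(-4))/(-4))*(15/2) = -(1 + 2*(-1/4))/4*(15/2) = -(1 - 1/2)/4*(15/2) = -1/4*1/2*(15/2) = -1/8*15/2 = -15/16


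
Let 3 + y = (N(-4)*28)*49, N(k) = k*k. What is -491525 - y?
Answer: -513474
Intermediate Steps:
N(k) = k²
y = 21949 (y = -3 + ((-4)²*28)*49 = -3 + (16*28)*49 = -3 + 448*49 = -3 + 21952 = 21949)
-491525 - y = -491525 - 1*21949 = -491525 - 21949 = -513474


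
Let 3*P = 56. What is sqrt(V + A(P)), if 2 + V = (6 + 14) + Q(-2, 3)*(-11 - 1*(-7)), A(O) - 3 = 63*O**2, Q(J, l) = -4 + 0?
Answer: sqrt(21989) ≈ 148.29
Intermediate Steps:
Q(J, l) = -4
P = 56/3 (P = (1/3)*56 = 56/3 ≈ 18.667)
A(O) = 3 + 63*O**2
V = 34 (V = -2 + ((6 + 14) - 4*(-11 - 1*(-7))) = -2 + (20 - 4*(-11 + 7)) = -2 + (20 - 4*(-4)) = -2 + (20 + 16) = -2 + 36 = 34)
sqrt(V + A(P)) = sqrt(34 + (3 + 63*(56/3)**2)) = sqrt(34 + (3 + 63*(3136/9))) = sqrt(34 + (3 + 21952)) = sqrt(34 + 21955) = sqrt(21989)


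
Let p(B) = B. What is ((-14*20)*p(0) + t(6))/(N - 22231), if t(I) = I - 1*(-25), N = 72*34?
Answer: -31/19783 ≈ -0.0015670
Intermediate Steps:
N = 2448
t(I) = 25 + I (t(I) = I + 25 = 25 + I)
((-14*20)*p(0) + t(6))/(N - 22231) = (-14*20*0 + (25 + 6))/(2448 - 22231) = (-280*0 + 31)/(-19783) = (0 + 31)*(-1/19783) = 31*(-1/19783) = -31/19783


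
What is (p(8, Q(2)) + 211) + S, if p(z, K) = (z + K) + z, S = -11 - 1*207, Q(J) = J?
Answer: 11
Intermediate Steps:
S = -218 (S = -11 - 207 = -218)
p(z, K) = K + 2*z (p(z, K) = (K + z) + z = K + 2*z)
(p(8, Q(2)) + 211) + S = ((2 + 2*8) + 211) - 218 = ((2 + 16) + 211) - 218 = (18 + 211) - 218 = 229 - 218 = 11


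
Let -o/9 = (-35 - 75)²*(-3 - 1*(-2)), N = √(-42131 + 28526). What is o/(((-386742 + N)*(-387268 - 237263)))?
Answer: 4679578200/10378968840285971 + 12100*I*√13605/10378968840285971 ≈ 4.5087e-7 + 1.3598e-10*I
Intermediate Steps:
N = I*√13605 (N = √(-13605) = I*√13605 ≈ 116.64*I)
o = 108900 (o = -9*(-35 - 75)²*(-3 - 1*(-2)) = -9*(-110)²*(-3 + 2) = -108900*(-1) = -9*(-12100) = 108900)
o/(((-386742 + N)*(-387268 - 237263))) = 108900/(((-386742 + I*√13605)*(-387268 - 237263))) = 108900/(((-386742 + I*√13605)*(-624531))) = 108900/(241532368002 - 624531*I*√13605)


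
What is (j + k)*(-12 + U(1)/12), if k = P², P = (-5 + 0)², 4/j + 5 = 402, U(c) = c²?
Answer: -35482447/4764 ≈ -7448.0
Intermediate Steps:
j = 4/397 (j = 4/(-5 + 402) = 4/397 ≈ 0.010076)
P = 25 (P = (-5)² = 25)
k = 625 (k = 25² = 625)
(j + k)*(-12 + U(1)/12) = (4/397 + 625)*(-12 + 1²/12) = 248129*(-12 + 1*(1/12))/397 = 248129*(-12 + 1/12)/397 = (248129/397)*(-143/12) = -35482447/4764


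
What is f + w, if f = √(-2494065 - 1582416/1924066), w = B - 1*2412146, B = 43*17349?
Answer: -1666139 + I*√2308276606919222649/962033 ≈ -1.6661e+6 + 1579.3*I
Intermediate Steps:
B = 746007
w = -1666139 (w = 746007 - 1*2412146 = 746007 - 2412146 = -1666139)
f = I*√2308276606919222649/962033 (f = √(-2494065 - 1582416*1/1924066) = √(-2494065 - 791208/962033) = √(-2399373625353/962033) = I*√2308276606919222649/962033 ≈ 1579.3*I)
f + w = I*√2308276606919222649/962033 - 1666139 = -1666139 + I*√2308276606919222649/962033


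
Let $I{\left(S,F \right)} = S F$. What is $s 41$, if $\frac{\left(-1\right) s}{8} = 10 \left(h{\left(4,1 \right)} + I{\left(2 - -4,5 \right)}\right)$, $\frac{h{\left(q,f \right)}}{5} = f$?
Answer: $-114800$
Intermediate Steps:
$h{\left(q,f \right)} = 5 f$
$I{\left(S,F \right)} = F S$
$s = -2800$ ($s = - 8 \cdot 10 \left(5 \cdot 1 + 5 \left(2 - -4\right)\right) = - 8 \cdot 10 \left(5 + 5 \left(2 + 4\right)\right) = - 8 \cdot 10 \left(5 + 5 \cdot 6\right) = - 8 \cdot 10 \left(5 + 30\right) = - 8 \cdot 10 \cdot 35 = \left(-8\right) 350 = -2800$)
$s 41 = \left(-2800\right) 41 = -114800$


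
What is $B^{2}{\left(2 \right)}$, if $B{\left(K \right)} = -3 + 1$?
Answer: $4$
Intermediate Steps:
$B{\left(K \right)} = -2$
$B^{2}{\left(2 \right)} = \left(-2\right)^{2} = 4$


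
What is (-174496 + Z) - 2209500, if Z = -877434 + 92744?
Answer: -3168686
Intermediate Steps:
Z = -784690
(-174496 + Z) - 2209500 = (-174496 - 784690) - 2209500 = -959186 - 2209500 = -3168686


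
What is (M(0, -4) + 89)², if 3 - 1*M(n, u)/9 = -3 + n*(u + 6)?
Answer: 20449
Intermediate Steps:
M(n, u) = 54 - 9*n*(6 + u) (M(n, u) = 27 - 9*(-3 + n*(u + 6)) = 27 - 9*(-3 + n*(6 + u)) = 27 + (27 - 9*n*(6 + u)) = 54 - 9*n*(6 + u))
(M(0, -4) + 89)² = ((54 - 54*0 - 9*0*(-4)) + 89)² = ((54 + 0 + 0) + 89)² = (54 + 89)² = 143² = 20449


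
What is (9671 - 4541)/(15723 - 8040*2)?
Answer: -1710/119 ≈ -14.370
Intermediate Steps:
(9671 - 4541)/(15723 - 8040*2) = 5130/(15723 - 16080) = 5130/(-357) = 5130*(-1/357) = -1710/119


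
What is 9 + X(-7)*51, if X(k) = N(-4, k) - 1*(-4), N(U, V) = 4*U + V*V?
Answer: 1896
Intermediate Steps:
N(U, V) = V² + 4*U (N(U, V) = 4*U + V² = V² + 4*U)
X(k) = -12 + k² (X(k) = (k² + 4*(-4)) - 1*(-4) = (k² - 16) + 4 = (-16 + k²) + 4 = -12 + k²)
9 + X(-7)*51 = 9 + (-12 + (-7)²)*51 = 9 + (-12 + 49)*51 = 9 + 37*51 = 9 + 1887 = 1896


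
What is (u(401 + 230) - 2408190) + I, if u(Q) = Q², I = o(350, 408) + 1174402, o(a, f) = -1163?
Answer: -836790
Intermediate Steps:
I = 1173239 (I = -1163 + 1174402 = 1173239)
(u(401 + 230) - 2408190) + I = ((401 + 230)² - 2408190) + 1173239 = (631² - 2408190) + 1173239 = (398161 - 2408190) + 1173239 = -2010029 + 1173239 = -836790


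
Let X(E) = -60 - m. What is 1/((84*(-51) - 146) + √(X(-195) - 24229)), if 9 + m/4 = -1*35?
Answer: -4430/19649013 - I*√24113/19649013 ≈ -0.00022546 - 7.9029e-6*I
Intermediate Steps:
m = -176 (m = -36 + 4*(-1*35) = -36 + 4*(-35) = -36 - 140 = -176)
X(E) = 116 (X(E) = -60 - 1*(-176) = -60 + 176 = 116)
1/((84*(-51) - 146) + √(X(-195) - 24229)) = 1/((84*(-51) - 146) + √(116 - 24229)) = 1/((-4284 - 146) + √(-24113)) = 1/(-4430 + I*√24113)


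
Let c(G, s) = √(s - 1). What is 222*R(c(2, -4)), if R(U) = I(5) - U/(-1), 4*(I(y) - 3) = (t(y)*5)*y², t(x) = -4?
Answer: -27084 + 222*I*√5 ≈ -27084.0 + 496.41*I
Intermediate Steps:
c(G, s) = √(-1 + s)
I(y) = 3 - 5*y² (I(y) = 3 + ((-4*5)*y²)/4 = 3 + (-20*y²)/4 = 3 - 5*y²)
R(U) = -122 + U (R(U) = (3 - 5*5²) - U/(-1) = (3 - 5*25) - U*(-1) = (3 - 125) - (-1)*U = -122 + U)
222*R(c(2, -4)) = 222*(-122 + √(-1 - 4)) = 222*(-122 + √(-5)) = 222*(-122 + I*√5) = -27084 + 222*I*√5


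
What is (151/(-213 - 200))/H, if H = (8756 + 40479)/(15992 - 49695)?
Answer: 5089153/20334055 ≈ 0.25028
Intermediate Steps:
H = -49235/33703 (H = 49235/(-33703) = 49235*(-1/33703) = -49235/33703 ≈ -1.4608)
(151/(-213 - 200))/H = (151/(-213 - 200))/(-49235/33703) = (151/(-413))*(-33703/49235) = -1/413*151*(-33703/49235) = -151/413*(-33703/49235) = 5089153/20334055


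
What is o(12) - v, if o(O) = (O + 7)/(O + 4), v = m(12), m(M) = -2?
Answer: 51/16 ≈ 3.1875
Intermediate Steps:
v = -2
o(O) = (7 + O)/(4 + O)
o(12) - v = (7 + 12)/(4 + 12) - 1*(-2) = 19/16 + 2 = 51/16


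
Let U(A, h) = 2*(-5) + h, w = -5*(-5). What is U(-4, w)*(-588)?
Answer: -8820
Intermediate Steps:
w = 25
U(A, h) = -10 + h
U(-4, w)*(-588) = (-10 + 25)*(-588) = 15*(-588) = -8820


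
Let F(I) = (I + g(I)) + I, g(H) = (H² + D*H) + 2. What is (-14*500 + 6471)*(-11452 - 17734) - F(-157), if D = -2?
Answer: 15414743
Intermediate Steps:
g(H) = 2 + H² - 2*H (g(H) = (H² - 2*H) + 2 = 2 + H² - 2*H)
F(I) = 2 + I² (F(I) = (I + (2 + I² - 2*I)) + I = (2 + I² - I) + I = 2 + I²)
(-14*500 + 6471)*(-11452 - 17734) - F(-157) = (-14*500 + 6471)*(-11452 - 17734) - (2 + (-157)²) = (-7000 + 6471)*(-29186) - (2 + 24649) = -529*(-29186) - 1*24651 = 15439394 - 24651 = 15414743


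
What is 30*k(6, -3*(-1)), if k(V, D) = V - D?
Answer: 90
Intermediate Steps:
30*k(6, -3*(-1)) = 30*(6 - (-3)*(-1)) = 30*(6 - 1*3) = 30*(6 - 3) = 30*3 = 90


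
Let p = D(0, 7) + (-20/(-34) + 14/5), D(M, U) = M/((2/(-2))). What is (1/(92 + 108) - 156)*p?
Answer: -1123164/2125 ≈ -528.55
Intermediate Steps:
D(M, U) = -M (D(M, U) = M/((2*(-1/2))) = M/(-1) = M*(-1) = -M)
p = 288/85 (p = -1*0 + (-20/(-34) + 14/5) = 0 + (-20*(-1/34) + 14*(1/5)) = 0 + (10/17 + 14/5) = 0 + 288/85 = 288/85 ≈ 3.3882)
(1/(92 + 108) - 156)*p = (1/(92 + 108) - 156)*(288/85) = (1/200 - 156)*(288/85) = -31199/200*288/85 = -1123164/2125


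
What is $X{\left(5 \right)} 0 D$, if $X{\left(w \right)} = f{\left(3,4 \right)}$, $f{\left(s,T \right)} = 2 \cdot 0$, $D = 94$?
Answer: $0$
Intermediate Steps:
$f{\left(s,T \right)} = 0$
$X{\left(w \right)} = 0$
$X{\left(5 \right)} 0 D = 0 \cdot 0 \cdot 94 = 0 \cdot 94 = 0$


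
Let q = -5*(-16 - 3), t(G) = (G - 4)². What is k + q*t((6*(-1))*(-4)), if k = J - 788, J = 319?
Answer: 37531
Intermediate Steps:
t(G) = (-4 + G)²
k = -469 (k = 319 - 788 = -469)
q = 95 (q = -5*(-19) = 95)
k + q*t((6*(-1))*(-4)) = -469 + 95*(-4 + (6*(-1))*(-4))² = -469 + 95*(-4 - 6*(-4))² = -469 + 95*(-4 + 24)² = -469 + 95*20² = -469 + 95*400 = -469 + 38000 = 37531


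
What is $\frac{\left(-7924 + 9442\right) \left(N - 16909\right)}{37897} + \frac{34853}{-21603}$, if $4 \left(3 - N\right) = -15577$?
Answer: $- \frac{856039496101}{1637377782} \approx -522.81$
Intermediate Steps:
$N = \frac{15589}{4}$ ($N = 3 - - \frac{15577}{4} = 3 + \frac{15577}{4} = \frac{15589}{4} \approx 3897.3$)
$\frac{\left(-7924 + 9442\right) \left(N - 16909\right)}{37897} + \frac{34853}{-21603} = \frac{\left(-7924 + 9442\right) \left(\frac{15589}{4} - 16909\right)}{37897} + \frac{34853}{-21603} = 1518 \left(- \frac{52047}{4}\right) \frac{1}{37897} + 34853 \left(- \frac{1}{21603}\right) = \left(- \frac{39503673}{2}\right) \frac{1}{37897} - \frac{34853}{21603} = - \frac{39503673}{75794} - \frac{34853}{21603} = - \frac{856039496101}{1637377782}$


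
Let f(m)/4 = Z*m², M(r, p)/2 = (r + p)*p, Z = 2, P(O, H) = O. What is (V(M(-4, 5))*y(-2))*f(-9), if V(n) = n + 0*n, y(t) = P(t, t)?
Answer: -12960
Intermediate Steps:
y(t) = t
M(r, p) = 2*p*(p + r) (M(r, p) = 2*((r + p)*p) = 2*((p + r)*p) = 2*(p*(p + r)) = 2*p*(p + r))
V(n) = n (V(n) = n + 0 = n)
f(m) = 8*m² (f(m) = 4*(2*m²) = 8*m²)
(V(M(-4, 5))*y(-2))*f(-9) = ((2*5*(5 - 4))*(-2))*(8*(-9)²) = ((2*5*1)*(-2))*(8*81) = (10*(-2))*648 = -20*648 = -12960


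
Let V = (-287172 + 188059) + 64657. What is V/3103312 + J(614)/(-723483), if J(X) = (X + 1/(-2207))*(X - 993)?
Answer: 64116150968405/206464250035878 ≈ 0.31054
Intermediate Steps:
J(X) = (-993 + X)*(-1/2207 + X) (J(X) = (X - 1/2207)*(-993 + X) = (-1/2207 + X)*(-993 + X) = (-993 + X)*(-1/2207 + X))
V = -34456 (V = -99113 + 64657 = -34456)
V/3103312 + J(614)/(-723483) = -34456/3103312 + (993/2207 + 614² - 2191552/2207*614)/(-723483) = -34456*1/3103312 + (993/2207 + 376996 - 1345612928/2207)*(-1/723483) = -4307/387914 - 513581763/2207*(-1/723483) = -4307/387914 + 171193921/532242327 = 64116150968405/206464250035878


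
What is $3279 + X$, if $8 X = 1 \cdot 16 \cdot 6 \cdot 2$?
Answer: $3303$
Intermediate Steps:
$X = 24$ ($X = \frac{1 \cdot 16 \cdot 6 \cdot 2}{8} = \frac{16 \cdot 12}{8} = \frac{1}{8} \cdot 192 = 24$)
$3279 + X = 3279 + 24 = 3303$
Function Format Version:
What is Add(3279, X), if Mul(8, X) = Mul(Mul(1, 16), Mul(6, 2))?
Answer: 3303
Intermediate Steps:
X = 24 (X = Mul(Rational(1, 8), Mul(Mul(1, 16), Mul(6, 2))) = Mul(Rational(1, 8), Mul(16, 12)) = Mul(Rational(1, 8), 192) = 24)
Add(3279, X) = Add(3279, 24) = 3303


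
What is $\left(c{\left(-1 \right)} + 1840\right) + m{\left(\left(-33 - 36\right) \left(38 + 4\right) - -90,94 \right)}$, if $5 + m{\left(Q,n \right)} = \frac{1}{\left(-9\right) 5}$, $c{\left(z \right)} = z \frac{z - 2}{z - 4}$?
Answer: $\frac{82547}{45} \approx 1834.4$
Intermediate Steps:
$c{\left(z \right)} = \frac{z \left(-2 + z\right)}{-4 + z}$ ($c{\left(z \right)} = z \frac{-2 + z}{-4 + z} = \frac{z \left(-2 + z\right)}{-4 + z}$)
$m{\left(Q,n \right)} = - \frac{226}{45}$ ($m{\left(Q,n \right)} = -5 + \frac{1}{\left(-9\right) 5} = -5 + \frac{1}{-45} = -5 - \frac{1}{45} = - \frac{226}{45}$)
$\left(c{\left(-1 \right)} + 1840\right) + m{\left(\left(-33 - 36\right) \left(38 + 4\right) - -90,94 \right)} = \left(- \frac{-2 - 1}{-4 - 1} + 1840\right) - \frac{226}{45} = \left(\left(-1\right) \frac{1}{-5} \left(-3\right) + 1840\right) - \frac{226}{45} = \left(\left(-1\right) \left(- \frac{1}{5}\right) \left(-3\right) + 1840\right) - \frac{226}{45} = \left(- \frac{3}{5} + 1840\right) - \frac{226}{45} = \frac{9197}{5} - \frac{226}{45} = \frac{82547}{45}$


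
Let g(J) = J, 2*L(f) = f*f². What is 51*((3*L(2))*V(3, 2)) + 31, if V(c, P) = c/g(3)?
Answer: 643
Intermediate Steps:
L(f) = f³/2 (L(f) = (f*f²)/2 = f³/2)
V(c, P) = c/3
51*((3*L(2))*V(3, 2)) + 31 = 51*((3*((½)*2³))*((⅓)*3)) + 31 = 51*((3*((½)*8))*1) + 31 = 51*((3*4)*1) + 31 = 51*(12*1) + 31 = 51*12 + 31 = 612 + 31 = 643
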